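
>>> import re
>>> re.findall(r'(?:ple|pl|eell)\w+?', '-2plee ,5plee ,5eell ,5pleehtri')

['plee', 'plee', 'plee']

`|` is ordered: at each position the engine commits to the first alternative that works.
Scanning left to right: at [2:6] → 'plee'; at [9:13] → 'plee'; at [23:27] → 'plee'.
Since nothing is captured, `findall` lists the 3 matched substrings directly.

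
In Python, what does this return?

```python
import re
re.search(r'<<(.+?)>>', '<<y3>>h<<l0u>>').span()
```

`search` walks the string left to right and returns the first match it finds.
The match spans [0:6] → '<<y3>>'.
Captured: group 1 = 'y3'.

(0, 6)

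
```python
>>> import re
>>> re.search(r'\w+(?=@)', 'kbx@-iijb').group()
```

'kbx'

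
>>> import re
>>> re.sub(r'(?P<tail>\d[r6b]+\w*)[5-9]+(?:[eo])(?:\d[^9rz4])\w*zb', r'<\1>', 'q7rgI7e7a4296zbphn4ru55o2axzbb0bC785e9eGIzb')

'q<7rgI7e7a4296zbphn4ru55o2axzbb0bC78>'

This matches a digit, then one or more of one of [r6b], then zero or more of a word character (captured as 'tail'); then one or more of a character in [5-9]; then one of [eo] (non-capturing group); then a digit, then any character except [9rz4] (non-capturing group); then zero or more of a word character, then the literal 'zb'.
Matches: at [1:43] → '7rgI7e7a4296zbphn4ru55o2axzbb0bC785e9eGIzb'.
Each match is replaced using the text its own group 1 captured.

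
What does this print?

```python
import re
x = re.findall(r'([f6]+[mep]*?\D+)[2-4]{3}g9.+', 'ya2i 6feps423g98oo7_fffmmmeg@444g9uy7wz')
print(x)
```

Pattern: one or more of one of [f6], then zero or more of one of [mep] (lazy), then one or more of a non-digit (captured); then exactly 3 of a character in [2-4], then the literal 'g9'; then one or more of any character.
`findall` collects group 1 from the one match (1 total).

['6feps']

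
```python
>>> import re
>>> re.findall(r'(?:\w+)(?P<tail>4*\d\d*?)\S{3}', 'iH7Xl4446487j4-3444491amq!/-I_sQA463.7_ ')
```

The pattern matches one or more of a word character (non-capturing group); then zero or more of a literal '4', then a digit, then zero or more of a digit (lazy) (captured as 'tail'); then exactly 3 of a non-whitespace character.
Walking the string: at [0:17] match 'iH7Xl4446487j4-34', group 1 = '4'; at [17:25] match '44491amq', group 1 = '1'; at [28:39] match 'I_sQA463.7_', group 1 = '3'.
Because there's exactly one group, `findall` drops the full match and keeps group 1 from each hit.

['4', '1', '3']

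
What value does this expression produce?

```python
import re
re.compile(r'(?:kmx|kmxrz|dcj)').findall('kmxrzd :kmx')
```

Branches in `(...|...)` are attempted left-to-right; the first branch that allows the whole pattern to succeed is taken.
Since nothing is captured, `findall` lists the 2 matched substrings directly.

['kmx', 'kmx']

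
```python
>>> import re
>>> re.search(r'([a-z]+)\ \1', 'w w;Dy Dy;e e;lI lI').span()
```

After group 1 captures some text, `\1` only succeeds where that same text appears again.
The match spans [0:3] → 'w w'.

(0, 3)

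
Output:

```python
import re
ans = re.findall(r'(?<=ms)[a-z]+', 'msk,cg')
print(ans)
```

['k']

The lookaround is zero-width — it requires the adjacent text to match without consuming it, so the asserted text isn't part of the match.
With no groups in the pattern, `findall` gives back each whole match — 1 here.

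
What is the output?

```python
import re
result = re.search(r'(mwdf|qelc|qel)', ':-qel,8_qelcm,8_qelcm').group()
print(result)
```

qel

The match spans [2:5] → 'qel'.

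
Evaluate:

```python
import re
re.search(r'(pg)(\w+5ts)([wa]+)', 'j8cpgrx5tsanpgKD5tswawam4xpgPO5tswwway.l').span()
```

The pattern matches a literal 'p', then the literal 'g' (captured); then one or more of a word character, then the literal '5ts' (captured); then one or more of one of [wa] (captured).
`re.search` tries every starting position until one works.
The match spans [3:37] → 'pgrx5tsanpgKD5tswawam4xpgPO5tswwwa'.
Captured: group 1 = 'pg', group 2 = 'rx5tsanpgKD5tswawam4xpgPO5ts', group 3 = 'wwwa'.

(3, 37)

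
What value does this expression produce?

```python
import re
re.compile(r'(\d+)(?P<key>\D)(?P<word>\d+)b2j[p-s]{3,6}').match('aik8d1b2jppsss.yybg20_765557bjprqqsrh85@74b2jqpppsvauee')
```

Pattern: one or more of a digit (captured); then a non-digit (captured as 'key'); then one or more of a digit (captured as 'word'); then the literal 'b2j', then 3 to 6 of a character in [p-s].
With `match`, the pattern is implicitly anchored at the beginning.
Here position 0 doesn't satisfy it, so the call returns None.

None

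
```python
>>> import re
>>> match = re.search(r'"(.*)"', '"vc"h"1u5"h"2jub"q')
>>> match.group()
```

'"vc"h"1u5"h"2jub"'

The match spans [0:17] → '"vc"h"1u5"h"2jub"'.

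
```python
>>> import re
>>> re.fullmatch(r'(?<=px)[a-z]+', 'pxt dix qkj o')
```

The lookaround is zero-width — it requires the adjacent text to match without consuming it, so the asserted text isn't part of the match.
`re.fullmatch` is like wrapping the pattern in `^…$` (in single-line mode).
Here the string isn't matched end-to-end, so the call returns None.

None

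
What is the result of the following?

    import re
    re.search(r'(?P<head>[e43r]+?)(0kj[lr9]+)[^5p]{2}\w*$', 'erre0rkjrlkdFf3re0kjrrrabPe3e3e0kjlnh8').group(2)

This matches one or more of one of [e43r] (lazy) (captured as 'head'); then the literal '0kj', then one or more of one of [lr9] (captured); then exactly 2 of any character except [5p], then zero or more of a word character; then anchored at the end.
`re.search` scans for the first position where the pattern succeeds.
The match spans [14:38] → '3re0kjrrrabPe3e3e0kjlnh8'.
Captured: group 1 = '3re', group 2 = '0kjrrr'.

'0kjrrr'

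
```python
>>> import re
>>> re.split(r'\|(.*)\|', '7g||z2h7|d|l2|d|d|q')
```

Matches to split on: at [2:18] → '||z2h7|d|l2|d|d|'.
Because the pattern has a capturing group, `split` also inserts each captured text between the pieces.

['7g', '|z2h7|d|l2|d|d', 'q']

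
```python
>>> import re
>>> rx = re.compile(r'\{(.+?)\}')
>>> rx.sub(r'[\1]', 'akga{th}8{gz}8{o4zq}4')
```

A `+?`/`*?`/`{m,n}?` starts at its minimum and grows only as far as needed for what follows to match.
Each match is replaced using the text its own group 1 captured.

'akga[th]8[gz]8[o4zq]4'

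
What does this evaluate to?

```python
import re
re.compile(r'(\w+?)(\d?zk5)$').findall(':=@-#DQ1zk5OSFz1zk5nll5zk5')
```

This matches one or more of a word character (lazy) (captured); then optionally a digit, then the literal 'zk5' (captured); then anchored at the end.
Matches: at [5:26] match 'DQ1zk5OSFz1zk5nll5zk5', groups = ('DQ1zk5OSFz1zk5nll', '5zk5').
`findall` packs the 2 group values into a tuple for every match.

[('DQ1zk5OSFz1zk5nll', '5zk5')]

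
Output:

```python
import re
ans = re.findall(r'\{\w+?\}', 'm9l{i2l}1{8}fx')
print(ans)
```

['{i2l}', '{8}']

No capturing groups, so `findall` returns the 2 full match strings.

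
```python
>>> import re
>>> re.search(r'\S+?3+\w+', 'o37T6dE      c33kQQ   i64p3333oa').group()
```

'o37T6dE'

The pattern matches one or more of a non-whitespace character (lazy); then one or more of a literal '3'; then one or more of a word character.
`re.search` scans for the first position where the pattern succeeds.
The match spans [0:7] → 'o37T6dE'.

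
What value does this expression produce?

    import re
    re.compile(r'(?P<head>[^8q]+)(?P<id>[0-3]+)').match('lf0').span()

This matches one or more of any character except [8q] (captured as 'head'); then one or more of a character in [0-3] (captured as 'id').
`re.match` only tries the pattern at the start of the string.
The match spans [0:3] → 'lf0'.
Captured: group 1 = 'lf', group 2 = '0'.

(0, 3)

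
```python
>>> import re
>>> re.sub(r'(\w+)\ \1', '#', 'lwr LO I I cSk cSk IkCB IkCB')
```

'lwr LO # # #'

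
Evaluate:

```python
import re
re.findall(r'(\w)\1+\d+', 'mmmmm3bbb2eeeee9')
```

['m', 'b', 'e']

`\1` has to match the exact text group 1 already captured.
Because there's exactly one group, `findall` drops the full match and keeps group 1 from each hit.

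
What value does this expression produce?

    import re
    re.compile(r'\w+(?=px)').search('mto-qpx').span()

(4, 5)

Because the assertion is zero-width, the text it checks is not consumed and won't appear in the result.
`re.search` scans for the first position where the pattern succeeds.
The match spans [4:5] → 'q'.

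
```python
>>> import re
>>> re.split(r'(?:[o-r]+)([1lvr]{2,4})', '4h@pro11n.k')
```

['4h@', '11', 'n.k']

This matches one or more of a character in [o-r] (non-capturing group); then 2 to 4 of one of [1lvr] (captured).
With a capturing group present, the delimiter's captured portion is kept in the result list.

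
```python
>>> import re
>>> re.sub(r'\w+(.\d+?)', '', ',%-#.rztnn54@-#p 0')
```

The pattern matches one or more of a word character; then any character, then one or more of a digit (lazy) (captured).
Matches: at [5:12] → 'rztnn54'; at [15:18] → 'p 0'.
Every occurrence is swapped for ''.

',%-#.@-#'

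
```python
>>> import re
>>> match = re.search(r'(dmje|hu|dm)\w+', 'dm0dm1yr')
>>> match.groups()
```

The match spans [0:8] → 'dm0dm1yr'.
Captured: group 1 = 'dm'.

('dm',)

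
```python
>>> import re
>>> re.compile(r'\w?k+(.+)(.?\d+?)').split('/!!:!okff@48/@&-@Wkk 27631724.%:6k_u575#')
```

['/!!:!', 'ff@48/@&-@Wkk 27631724.%:6k_u57', '5', '#']

The pattern matches optionally a word character, then one or more of a literal 'k'; then one or more of any character (captured); then optionally any character, then one or more of a digit (lazy) (captured).
Matches to split on: at [5:39] → 'okff@48/@&-@Wkk 27631724.%:6k_u575'.
Because the pattern has a capturing group, `split` also inserts each captured text between the pieces.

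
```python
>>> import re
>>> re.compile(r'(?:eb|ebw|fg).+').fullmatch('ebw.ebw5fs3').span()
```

`re.fullmatch` requires the pattern to consume the entire string.
The match spans [0:11] → 'ebw.ebw5fs3'.

(0, 11)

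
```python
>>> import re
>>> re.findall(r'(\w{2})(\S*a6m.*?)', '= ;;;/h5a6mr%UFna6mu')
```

[('h5', 'a6mr%UFna6m')]

Multiple groups make `findall` return tuples — one 2-tuple for the one match.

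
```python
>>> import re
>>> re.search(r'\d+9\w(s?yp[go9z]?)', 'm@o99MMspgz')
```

None

The pattern matches one or more of a digit, then the literal '9', then a word character; then optionally a literal 's', then the literal 'yp', then optionally one of [go9z] (captured).
Unlike `match`, `search` isn't anchored — it looks for the pattern anywhere in the string.
Here nothing in the string fits, so the call returns None.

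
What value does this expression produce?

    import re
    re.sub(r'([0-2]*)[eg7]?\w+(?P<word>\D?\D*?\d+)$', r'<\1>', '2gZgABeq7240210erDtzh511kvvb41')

'<2>'

The replacement refers to a captured group, so each match is rewritten using its own captured text.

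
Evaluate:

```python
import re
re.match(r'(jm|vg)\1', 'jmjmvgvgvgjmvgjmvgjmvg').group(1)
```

'jm'

The match spans [0:4] → 'jmjm'.
Captured: group 1 = 'jm'.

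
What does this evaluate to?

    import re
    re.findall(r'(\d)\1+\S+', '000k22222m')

['0']

After group 1 captures some text, `\1` only succeeds where that same text appears again.
Because there's exactly one group, `findall` drops the full match and keeps group 1 from the one hit.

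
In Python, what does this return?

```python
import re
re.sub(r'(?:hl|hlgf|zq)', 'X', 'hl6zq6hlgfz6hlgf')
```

Alternation isn't longest-match — the leftmost alternative that fits at this position is chosen.
Each match is replaced by 'X'.

'X6X6Xgfz6Xgf'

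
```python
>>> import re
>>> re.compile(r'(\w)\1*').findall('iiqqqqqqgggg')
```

['i', 'q', 'g']

A backreference is literal: `\1` must see the identical characters the first group matched.
One capturing group, so `findall` returns just the captured substring from each match — 3 in all.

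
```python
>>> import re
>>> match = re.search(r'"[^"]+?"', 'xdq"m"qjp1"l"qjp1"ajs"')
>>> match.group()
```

'"m"'

Unlike `match`, `search` isn't anchored — it looks for the pattern anywhere in the string.
The match spans [3:6] → '"m"'.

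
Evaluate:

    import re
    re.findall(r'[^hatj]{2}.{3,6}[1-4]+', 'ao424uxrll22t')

This matches exactly 2 of any character except [hatj], then 3 to 6 of any character; then one or more of a character in [1-4].
Walking the string: at [2:12] → '424uxrll22'.
`findall` yields the raw match text (1 of them) because the pattern has no groups.

['424uxrll22']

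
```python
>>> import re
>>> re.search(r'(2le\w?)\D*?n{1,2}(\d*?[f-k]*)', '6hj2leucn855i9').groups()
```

('2leu', '')

The match spans [3:9] → '2leucn'.
Captured: group 1 = '2leu', group 2 = ''.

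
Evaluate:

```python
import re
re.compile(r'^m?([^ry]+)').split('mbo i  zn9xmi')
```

['', 'bo i  zn9xmi', '']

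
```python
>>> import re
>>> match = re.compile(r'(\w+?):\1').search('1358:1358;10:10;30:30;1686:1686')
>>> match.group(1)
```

'1358'

`\1` has to match the exact text group 1 already captured.
Unlike `match`, `search` isn't anchored — it looks for the pattern anywhere in the string.
The match spans [0:9] → '1358:1358'.
Captured: group 1 = '1358'.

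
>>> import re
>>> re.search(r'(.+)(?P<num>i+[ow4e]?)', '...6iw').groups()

('...6', 'iw')

The match spans [0:6] → '...6iw'.
Captured: group 1 = '...6', group 2 = 'iw'.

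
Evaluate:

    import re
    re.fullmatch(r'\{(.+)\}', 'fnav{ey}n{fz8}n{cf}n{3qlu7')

None

For `fullmatch`, every character of the input must be accounted for by the pattern.
Here the pattern can't cover the whole string, so the call returns None.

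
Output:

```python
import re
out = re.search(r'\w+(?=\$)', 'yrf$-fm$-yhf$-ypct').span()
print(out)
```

(0, 3)

Because the assertion is zero-width, the text it checks is not consumed and won't appear in the result.
The match spans [0:3] → 'yrf'.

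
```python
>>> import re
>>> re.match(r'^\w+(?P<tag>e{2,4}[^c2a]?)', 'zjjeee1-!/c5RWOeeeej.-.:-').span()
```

(0, 7)

`match` is anchored at position 0; if the pattern doesn't fit there, it returns None.
The match spans [0:7] → 'zjjeee1'.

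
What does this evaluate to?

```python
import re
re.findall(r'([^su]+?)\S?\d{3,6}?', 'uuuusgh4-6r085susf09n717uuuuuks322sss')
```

Because the quantifier is non-greedy, it stops expanding at the earliest point where the rest of the pattern can succeed.
`findall` collects group 1 from each match (3 total).

['gh4-6', 'f09', 'k']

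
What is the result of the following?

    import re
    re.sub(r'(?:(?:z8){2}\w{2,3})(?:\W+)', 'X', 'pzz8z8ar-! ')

'pzX'

This matches the literal 'z8' repeated 2 times, then 2 to 3 of a word character (non-capturing group); then one or more of a non-word character (non-capturing group).
Matches: at [2:11] → 'z8z8ar-! '.
`sub` substitutes 'X' at each match site.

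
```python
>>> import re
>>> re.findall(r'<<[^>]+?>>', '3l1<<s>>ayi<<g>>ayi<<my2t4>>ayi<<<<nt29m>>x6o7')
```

['<<s>>', '<<g>>', '<<my2t4>>', '<<<<nt29m>>']

Since nothing is captured, `findall` lists the 4 matched substrings directly.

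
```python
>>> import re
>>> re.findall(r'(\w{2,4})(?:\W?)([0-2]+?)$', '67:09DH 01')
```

Pattern: 2 to 4 of a word character (captured); then optionally a non-word character (non-capturing group); then one or more of a character in [0-2] (lazy) (captured); then anchored at the end.
2 groups means the one result is a tuple of 2 captured strings — 1 here.

[('09DH', '01')]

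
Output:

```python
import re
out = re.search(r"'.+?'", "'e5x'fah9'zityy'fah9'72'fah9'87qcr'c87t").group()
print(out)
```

'e5x'

A `+?`/`*?`/`{m,n}?` starts at its minimum and grows only as far as needed for what follows to match.
The match spans [0:5] → "'e5x'".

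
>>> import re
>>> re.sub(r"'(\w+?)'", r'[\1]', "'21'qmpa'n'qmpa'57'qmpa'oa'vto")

Matches: at [0:4] → "'21'"; at [8:11] → "'n'"; at [15:19] → "'57'"; at [23:27] → "'oa'".
The replacement refers to a captured group, so each match is rewritten using its own captured text.

'[21]qmpa[n]qmpa[57]qmpa[oa]vto'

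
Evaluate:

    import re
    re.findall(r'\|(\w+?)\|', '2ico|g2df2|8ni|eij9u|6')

['g2df2', 'eij9u']

Walking the string: at [4:11] match '|g2df2|', group 1 = 'g2df2'; at [14:21] match '|eij9u|', group 1 = 'eij9u'.
Because there's exactly one group, `findall` drops the full match and keeps group 1 from each hit.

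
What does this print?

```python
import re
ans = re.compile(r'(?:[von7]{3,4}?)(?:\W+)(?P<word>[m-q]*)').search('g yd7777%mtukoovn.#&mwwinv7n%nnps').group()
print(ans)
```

7777%m

Pattern: 3 to 4 of one of [von7] (lazy) (non-capturing group); then one or more of a non-word character (non-capturing group); then zero or more of a character in [m-q] (captured as 'word').
`search` walks the string left to right and returns the first match it finds.
The match spans [4:10] → '7777%m'.
Captured: group 1 = 'm'.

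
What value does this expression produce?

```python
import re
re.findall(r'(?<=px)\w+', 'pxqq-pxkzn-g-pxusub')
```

['qq', 'kzn', 'usub']

The positive lookaround only admits positions where the adjacent text matches; those characters stay outside the span.
Matches: at [2:4] → 'qq'; at [7:10] → 'kzn'; at [15:19] → 'usub'.
Since nothing is captured, `findall` lists the 3 matched substrings directly.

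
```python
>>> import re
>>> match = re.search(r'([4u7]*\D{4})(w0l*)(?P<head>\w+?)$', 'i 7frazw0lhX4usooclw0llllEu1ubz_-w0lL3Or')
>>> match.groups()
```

The match spans [28:40] → 'ubz_-w0lL3Or'.
Captured: group 1 = 'ubz_-', group 2 = 'w0l', group 3 = 'L3Or'.

('ubz_-', 'w0l', 'L3Or')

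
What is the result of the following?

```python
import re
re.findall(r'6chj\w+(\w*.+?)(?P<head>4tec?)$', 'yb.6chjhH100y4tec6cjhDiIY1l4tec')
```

[('l', '4tec')]

This matches the literal '6c', then the literal 'hj', then one or more of a word character; then zero or more of a word character, then one or more of any character (lazy) (captured); then the literal '4te', then optionally the literal 'c' (captured as 'head'); then anchored at the end.
Matches: at [3:31] match '6chjhH100y4tec6cjhDiIY1l4tec', groups = ('l', '4tec').
`findall` packs the 2 group values into a tuple for every match.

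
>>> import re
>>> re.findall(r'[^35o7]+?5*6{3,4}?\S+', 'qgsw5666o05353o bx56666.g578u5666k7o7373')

['qgsw5666o05353o', ' bx56666.g578u5666k7o7373']

Pattern: one or more of any character except [35o7] (lazy), then zero or more of the literal '5', then 3 to 4 of the literal '6' (lazy); then one or more of a non-whitespace character.
Scanning left to right: at [0:15] → 'qgsw5666o05353o'; at [15:40] → ' bx56666.g578u5666k7o7373'.
With no groups in the pattern, `findall` gives back each whole match — 2 here.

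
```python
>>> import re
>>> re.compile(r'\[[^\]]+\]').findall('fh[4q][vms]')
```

No capturing groups, so `findall` returns the 2 full match strings.

['[4q]', '[vms]']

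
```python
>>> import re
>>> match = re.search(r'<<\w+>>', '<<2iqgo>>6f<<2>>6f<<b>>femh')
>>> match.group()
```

`re.search` tries every starting position until one works.
The match spans [0:9] → '<<2iqgo>>'.

'<<2iqgo>>'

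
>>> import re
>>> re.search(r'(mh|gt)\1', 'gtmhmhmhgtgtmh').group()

'mhmh'

`\1` is not a pattern — it's the concrete string captured by group 1, re-applied verbatim.
`re.search` scans for the first position where the pattern succeeds.
The match spans [2:6] → 'mhmh'.
Captured: group 1 = 'mh'.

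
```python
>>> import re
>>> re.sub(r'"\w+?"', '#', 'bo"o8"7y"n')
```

'bo#7y"n'

Matches: at [2:6] → '"o8"'.
`sub` substitutes '#' at each match site.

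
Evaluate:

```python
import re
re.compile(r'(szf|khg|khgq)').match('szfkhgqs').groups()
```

('szf',)

`match` is anchored at position 0; if the pattern doesn't fit there, it returns None.
The match spans [0:3] → 'szf'.
Captured: group 1 = 'szf'.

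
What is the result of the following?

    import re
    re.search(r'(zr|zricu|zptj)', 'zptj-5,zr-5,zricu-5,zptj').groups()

('zptj',)

The match spans [0:4] → 'zptj'.
Captured: group 1 = 'zptj'.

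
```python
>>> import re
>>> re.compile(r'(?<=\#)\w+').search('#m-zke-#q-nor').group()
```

'm'

Lookahead/lookbehind check context without consuming it, so the matched span excludes the asserted characters.
`search` walks the string left to right and returns the first match it finds.
The match spans [1:2] → 'm'.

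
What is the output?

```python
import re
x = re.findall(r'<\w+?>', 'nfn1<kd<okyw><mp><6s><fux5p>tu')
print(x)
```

['<okyw>', '<mp>', '<6s>', '<fux5p>']

Since nothing is captured, `findall` lists the 4 matched substrings directly.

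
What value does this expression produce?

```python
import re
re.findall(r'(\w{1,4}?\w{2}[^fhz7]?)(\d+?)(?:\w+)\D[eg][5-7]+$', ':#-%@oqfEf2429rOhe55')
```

[('oqfEf2', '4')]

The pattern matches 1 to 4 of a word character (lazy), then exactly 2 of a word character, then optionally any character except [fhz7] (captured); then one or more of a digit (lazy) (captured); then one or more of a word character (non-capturing group); then a non-digit, then one of [eg], then one or more of a character in [5-7]; then anchored at the end.
A `+?`/`*?`/`{m,n}?` starts at its minimum and grows only as far as needed for what follows to match.
Walking the string: at [5:20] match 'oqfEf2429rOhe55', groups = ('oqfEf2', '4').
With 2 capturing groups, `findall` returns a 2-tuple per match.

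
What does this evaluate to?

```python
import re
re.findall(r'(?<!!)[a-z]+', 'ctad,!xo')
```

`(?!…)`/`(?<!…)` only lets a position through if the neighbouring text does NOT match; no characters are consumed.
Walking the string: at [0:4] → 'ctad'; at [7:8] → 'o'.
Since nothing is captured, `findall` lists the 2 matched substrings directly.

['ctad', 'o']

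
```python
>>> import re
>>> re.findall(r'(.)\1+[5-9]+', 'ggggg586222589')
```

['g', '2']

A backreference is literal: `\1` must see the identical characters the first group matched.
Walking the string: at [0:8] match 'ggggg586', group 1 = 'g'; at [8:14] match '222589', group 1 = '2'.
Because there's exactly one group, `findall` drops the full match and keeps group 1 from each hit.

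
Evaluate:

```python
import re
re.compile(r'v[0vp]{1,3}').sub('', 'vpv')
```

''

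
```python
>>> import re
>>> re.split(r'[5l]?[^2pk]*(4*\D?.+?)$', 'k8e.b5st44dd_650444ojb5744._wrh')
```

Pattern: optionally one of [5l], then zero or more of any character except [2pk]; then zero or more of the literal '4', then optionally a non-digit, then one or more of any character (lazy) (captured); then anchored at the end.
Matches to split on: at [0:31] → 'k8e.b5st44dd_650444ojb5744._wrh'.
Because the pattern has a capturing group, `split` also inserts each captured text between the pieces.

['', 'k8e.b5st44dd_650444ojb5744._wrh', '']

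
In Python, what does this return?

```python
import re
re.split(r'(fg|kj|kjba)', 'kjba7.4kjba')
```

Branches in `(...|...)` are attempted left-to-right; the first branch that allows the whole pattern to succeed is taken.
Matches to split on: at [0:2] → 'kj'; at [7:9] → 'kj'.
Because the pattern has a capturing group, `split` also inserts each captured text between the pieces.

['', 'kj', 'ba7.4', 'kj', 'ba']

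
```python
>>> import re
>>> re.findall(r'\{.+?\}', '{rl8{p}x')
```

`findall` yields the raw match text (1 of them) because the pattern has no groups.

['{rl8{p}']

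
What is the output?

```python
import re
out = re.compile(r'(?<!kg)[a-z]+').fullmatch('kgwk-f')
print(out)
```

None

`re.fullmatch` requires the pattern to consume the entire string.
Here the pattern can't cover the whole string, so the call returns None.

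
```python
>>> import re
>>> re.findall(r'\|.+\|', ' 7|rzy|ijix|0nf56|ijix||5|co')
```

['|rzy|ijix|0nf56|ijix||5|']

`findall` yields the raw match text (1 of them) because the pattern has no groups.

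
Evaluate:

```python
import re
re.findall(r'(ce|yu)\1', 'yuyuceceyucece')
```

['yu', 'ce', 'ce']

After group 1 captures some text, `\1` only succeeds where that same text appears again.
Walking the string: at [0:4] match 'yuyu', group 1 = 'yu'; at [4:8] match 'cece', group 1 = 'ce'; at [10:14] match 'cece', group 1 = 'ce'.
Because there's exactly one group, `findall` drops the full match and keeps group 1 from each hit.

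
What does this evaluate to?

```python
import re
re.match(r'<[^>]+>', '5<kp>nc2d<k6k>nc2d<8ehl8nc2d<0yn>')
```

None

`re.match` won't scan ahead — the pattern has to work from the very first character.
Here the string doesn't start with a match, so the call returns None.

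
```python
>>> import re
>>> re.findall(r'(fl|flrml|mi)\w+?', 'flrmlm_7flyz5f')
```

Alternation tries branches left to right and keeps the first one that lets the overall match succeed at that position.
`findall` collects group 1 from each match (2 total).

['fl', 'fl']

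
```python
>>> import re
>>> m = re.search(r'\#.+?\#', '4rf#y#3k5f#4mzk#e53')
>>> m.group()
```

With the lazy modifier that quantifier settles for the fewest repetitions that let the rest of the pattern succeed (the atoms after it are unaffected and can still be greedy).
Unlike `match`, `search` isn't anchored — it looks for the pattern anywhere in the string.
The match spans [3:6] → '#y#'.

'#y#'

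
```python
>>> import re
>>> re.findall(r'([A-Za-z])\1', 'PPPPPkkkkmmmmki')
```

A backreference is literal: `\1` must see the identical characters the first group matched.
Walking the string: at [0:2] match 'PP', group 1 = 'P'; at [2:4] match 'PP', group 1 = 'P'; at [5:7] match 'kk', group 1 = 'k'; at [7:9] match 'kk', group 1 = 'k'; at [9:11] match 'mm', group 1 = 'm'; ….
With a single group, `findall` returns only what that group captured — 6 items.

['P', 'P', 'k', 'k', 'm', 'm']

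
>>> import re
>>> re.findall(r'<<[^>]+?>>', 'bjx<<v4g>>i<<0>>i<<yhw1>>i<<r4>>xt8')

['<<v4g>>', '<<0>>', '<<yhw1>>', '<<r4>>']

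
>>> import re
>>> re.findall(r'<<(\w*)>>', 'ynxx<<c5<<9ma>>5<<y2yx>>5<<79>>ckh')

Because there's exactly one group, `findall` drops the full match and keeps group 1 from each hit.

['9ma', 'y2yx', '79']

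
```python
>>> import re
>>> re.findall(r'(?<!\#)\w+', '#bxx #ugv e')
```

['xx', 'gv', 'e']

`(?!…)`/`(?<!…)` only lets a position through if the neighbouring text does NOT match; no characters are consumed.
Scanning left to right: at [2:4] → 'xx'; at [7:9] → 'gv'; at [10:11] → 'e'.
Since nothing is captured, `findall` lists the 3 matched substrings directly.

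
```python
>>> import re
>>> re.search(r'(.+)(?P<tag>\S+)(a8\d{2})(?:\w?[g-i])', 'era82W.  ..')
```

None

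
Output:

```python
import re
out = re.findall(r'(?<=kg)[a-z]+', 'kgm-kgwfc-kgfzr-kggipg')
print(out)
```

The positive lookaround only admits positions where the adjacent text matches; those characters stay outside the span.
With no groups in the pattern, `findall` gives back each whole match — 4 here.

['m', 'wfc', 'fzr', 'gipg']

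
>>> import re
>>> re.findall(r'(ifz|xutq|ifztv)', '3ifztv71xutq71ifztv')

Alternation tries branches left to right and keeps the first one that lets the overall match succeed at that position.
Matches: at [1:4] match 'ifz', group 1 = 'ifz'; at [8:12] match 'xutq', group 1 = 'xutq'; at [14:17] match 'ifz', group 1 = 'ifz'.
Because there's exactly one group, `findall` drops the full match and keeps group 1 from each hit.

['ifz', 'xutq', 'ifz']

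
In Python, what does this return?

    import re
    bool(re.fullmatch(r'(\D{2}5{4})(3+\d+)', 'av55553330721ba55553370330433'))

`re.fullmatch` requires the pattern to consume the entire string.
Here there's no way to consume every character, so the call returns None, and `bool(None)` is False.

False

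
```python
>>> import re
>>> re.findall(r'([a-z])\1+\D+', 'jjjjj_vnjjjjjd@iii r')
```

`\1` is not a pattern — it's the concrete string captured by group 1, re-applied verbatim.
Because there's exactly one group, `findall` drops the full match and keeps group 1 from the one hit.

['j']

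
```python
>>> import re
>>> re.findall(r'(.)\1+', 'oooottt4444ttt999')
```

['o', 't', '4', 't', '9']

`\1` has to match the exact text group 1 already captured.
`findall` collects group 1 from each match (5 total).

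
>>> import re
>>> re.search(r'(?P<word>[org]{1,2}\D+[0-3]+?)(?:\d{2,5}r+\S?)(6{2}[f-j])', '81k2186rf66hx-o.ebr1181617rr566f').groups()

Pattern: 1 to 2 of one of [org], then one or more of a non-digit, then one or more of a character in [0-3] (lazy) (captured as 'word'); then 2 to 5 of a digit, then one or more of a literal 'r', then optionally a non-whitespace character (non-capturing group); then exactly 2 of a literal '6', then a character in [f-j] (captured).
Unlike `match`, `search` isn't anchored — it looks for the pattern anywhere in the string.
The match spans [14:32] → 'o.ebr1181617rr566f'.
Captured: group 1 = 'o.ebr11', group 2 = '66f'.

('o.ebr11', '66f')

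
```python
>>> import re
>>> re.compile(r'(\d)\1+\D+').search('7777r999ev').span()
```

(0, 5)

`\1` is not a pattern — it's the concrete string captured by group 1, re-applied verbatim.
`re.search` scans for the first position where the pattern succeeds.
The match spans [0:5] → '7777r'.
Captured: group 1 = '7'.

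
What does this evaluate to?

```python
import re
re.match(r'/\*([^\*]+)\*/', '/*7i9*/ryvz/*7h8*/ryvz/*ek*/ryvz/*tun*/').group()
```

'/*7i9*/'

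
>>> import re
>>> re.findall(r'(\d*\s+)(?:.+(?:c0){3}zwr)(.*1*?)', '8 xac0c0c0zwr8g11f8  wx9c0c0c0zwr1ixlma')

The pattern matches zero or more of a digit, then one or more of whitespace (captured); then one or more of any character, then the literal 'c0' repeated 3 times, then the literal 'zwr' (non-capturing group); then zero or more of any character, then zero or more of the literal '1' (lazy) (captured).
Matches: at [0:39] match '8 xac0c0c0zwr8g11f8  wx9c0c0c0zwr1ixlma', groups = ('8 ', '1ixlma').
With 2 capturing groups, `findall` returns a 2-tuple per match.

[('8 ', '1ixlma')]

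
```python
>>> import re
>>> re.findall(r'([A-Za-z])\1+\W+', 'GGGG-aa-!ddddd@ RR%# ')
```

['G', 'a', 'd', 'R']

A backreference is literal: `\1` must see the identical characters the first group matched.
`findall` collects group 1 from each match (4 total).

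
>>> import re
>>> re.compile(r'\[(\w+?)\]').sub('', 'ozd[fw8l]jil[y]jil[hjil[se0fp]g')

'ozdjiljil[hjilg'

Each match is replaced by ''.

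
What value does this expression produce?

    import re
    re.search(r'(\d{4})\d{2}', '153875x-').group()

The pattern matches exactly 4 of a digit (captured); then exactly 2 of a digit.
The match spans [0:6] → '153875'.

'153875'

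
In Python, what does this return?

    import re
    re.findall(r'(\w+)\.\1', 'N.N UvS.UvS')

['N', 'UvS']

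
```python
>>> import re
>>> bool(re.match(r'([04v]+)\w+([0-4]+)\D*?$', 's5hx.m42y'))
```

`re.match` won't scan ahead — the pattern has to work from the very first character.
Here the pattern fails at index 0, so the call returns None, and `bool(None)` is False.

False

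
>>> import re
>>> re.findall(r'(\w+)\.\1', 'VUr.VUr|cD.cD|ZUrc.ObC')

['VUr', 'cD']

A backreference is literal: `\1` must see the identical characters the first group matched.
With a single group, `findall` returns only what that group captured — 2 items.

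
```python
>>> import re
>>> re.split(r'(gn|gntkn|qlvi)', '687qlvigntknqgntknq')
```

['687', 'qlvi', '', 'gn', 'tknq', 'gn', 'tknq']

The regex engine tests alternatives in the order written; an earlier branch that matches wins even if a later one would match more.
The group in the pattern means `split` returns the separators' captures alongside the pieces.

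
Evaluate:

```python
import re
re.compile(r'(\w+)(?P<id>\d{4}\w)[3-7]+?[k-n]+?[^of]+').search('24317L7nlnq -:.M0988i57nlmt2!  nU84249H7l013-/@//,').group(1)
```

'2'

The pattern matches one or more of a word character (captured); then exactly 4 of a digit, then a word character (captured as 'id'); then one or more of a character in [3-7] (lazy); then one or more of a character in [k-n] (lazy), then one or more of any character except [of].
`search` walks the string left to right and returns the first match it finds.
The match spans [0:50] → '24317L7nlnq -:.M0988i57nlmt2!  nU84249H7l013-/@//,'.
Captured: group 1 = '2', group 2 = '4317L'.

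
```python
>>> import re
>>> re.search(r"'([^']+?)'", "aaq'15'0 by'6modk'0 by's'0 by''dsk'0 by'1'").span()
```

(3, 7)

`re.search` scans for the first position where the pattern succeeds.
The match spans [3:7] → "'15'".
Captured: group 1 = '15'.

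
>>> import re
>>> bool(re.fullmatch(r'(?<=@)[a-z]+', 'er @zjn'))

False

The lookaround is zero-width — it requires the adjacent text to match without consuming it, so the asserted text isn't part of the match.
`fullmatch` succeeds only if the pattern covers the string from start to end.
Here there's no way to consume every character, so the call returns None, and `bool(None)` is False.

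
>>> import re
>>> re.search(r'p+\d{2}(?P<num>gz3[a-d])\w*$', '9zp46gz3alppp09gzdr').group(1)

'gz3a'

The match spans [2:19] → 'p46gz3alppp09gzdr'.
Captured: group 1 = 'gz3a'.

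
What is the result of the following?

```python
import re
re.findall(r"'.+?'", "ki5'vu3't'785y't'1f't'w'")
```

A `+?`/`*?`/`{m,n}?` starts at its minimum and grows only as far as needed for what follows to match.
No capturing groups, so `findall` returns the 4 full match strings.

["'vu3'", "'785y'", "'1f'", "'w'"]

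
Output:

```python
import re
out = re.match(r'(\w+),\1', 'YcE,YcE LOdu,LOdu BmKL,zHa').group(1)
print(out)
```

A backreference is literal: `\1` must see the identical characters the first group matched.
With `match`, the pattern is implicitly anchored at the beginning.
The match spans [0:7] → 'YcE,YcE'.
Captured: group 1 = 'YcE'.

YcE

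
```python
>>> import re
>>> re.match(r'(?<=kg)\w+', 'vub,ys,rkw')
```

None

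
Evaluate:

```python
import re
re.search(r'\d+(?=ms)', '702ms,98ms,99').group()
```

'702'

Lookahead/lookbehind check context without consuming it, so the matched span excludes the asserted characters.
`re.search` tries every starting position until one works.
The match spans [0:3] → '702'.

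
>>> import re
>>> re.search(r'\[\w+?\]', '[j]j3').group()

'[j]'

Unlike `match`, `search` isn't anchored — it looks for the pattern anywhere in the string.
The match spans [0:3] → '[j]'.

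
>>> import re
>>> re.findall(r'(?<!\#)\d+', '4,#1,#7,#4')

`(?!…)`/`(?<!…)` only lets a position through if the neighbouring text does NOT match; no characters are consumed.
Matches: at [0:1] → '4'.
`findall` yields the raw match text (1 of them) because the pattern has no groups.

['4']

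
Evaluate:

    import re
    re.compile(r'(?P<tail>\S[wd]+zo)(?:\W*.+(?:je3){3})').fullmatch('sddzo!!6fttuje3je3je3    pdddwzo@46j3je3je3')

None

`fullmatch` succeeds only if the pattern covers the string from start to end.
Here the pattern can't cover the whole string, so the call returns None.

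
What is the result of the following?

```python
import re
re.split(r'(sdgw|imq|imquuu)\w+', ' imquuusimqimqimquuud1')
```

[' ', 'imq', '']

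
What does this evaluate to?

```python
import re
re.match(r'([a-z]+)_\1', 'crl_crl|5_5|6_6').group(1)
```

The backreference `\1` re-matches whatever the first group consumed, character for character.
`re.match` won't scan ahead — the pattern has to work from the very first character.
The match spans [0:7] → 'crl_crl'.
Captured: group 1 = 'crl'.

'crl'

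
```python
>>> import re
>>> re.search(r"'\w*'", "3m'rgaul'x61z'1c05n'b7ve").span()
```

(2, 9)

The match spans [2:9] → "'rgaul'".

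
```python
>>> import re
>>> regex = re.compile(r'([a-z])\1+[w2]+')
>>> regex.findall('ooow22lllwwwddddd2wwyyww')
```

The backreference `\1` re-matches whatever the first group consumed, character for character.
Matches: at [0:6] match 'ooow22', group 1 = 'o'; at [6:12] match 'lllwww', group 1 = 'l'; at [12:20] match 'ddddd2ww', group 1 = 'd'; at [20:24] match 'yyww', group 1 = 'y'.
`findall` collects group 1 from each match (4 total).

['o', 'l', 'd', 'y']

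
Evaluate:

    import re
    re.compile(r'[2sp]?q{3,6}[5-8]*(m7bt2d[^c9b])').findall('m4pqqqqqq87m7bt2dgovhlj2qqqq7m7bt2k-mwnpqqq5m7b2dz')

This matches optionally one of [2sp], then 3 to 6 of a literal 'q', then zero or more of a character in [5-8]; then the literal 'm7b', then the literal 't2d', then any character except [c9b] (captured).
Matches: at [2:18] match 'pqqqqqq87m7bt2dg', group 1 = 'm7bt2dg'.
`findall` collects group 1 from the one match (1 total).

['m7bt2dg']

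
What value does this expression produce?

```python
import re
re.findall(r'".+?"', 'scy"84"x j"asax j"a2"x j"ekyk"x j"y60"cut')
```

['"84"', '"asax j"', '"x j"', '"x j"']

Matches: at [3:7] → '"84"'; at [10:18] → '"asax j"'; at [20:25] → '"x j"'; at [29:34] → '"x j"'.
With no groups in the pattern, `findall` gives back each whole match — 4 here.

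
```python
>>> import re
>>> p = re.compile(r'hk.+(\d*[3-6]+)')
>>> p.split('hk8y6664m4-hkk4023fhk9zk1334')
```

This matches the literal 'hk', then one or more of any character; then zero or more of a digit, then one or more of a character in [3-6] (captured).
The group in the pattern means `split` returns the separators' captures alongside the pieces.

['', '4', '']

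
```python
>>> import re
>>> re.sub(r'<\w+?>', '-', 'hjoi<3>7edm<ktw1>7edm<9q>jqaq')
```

Matches: at [4:7] → '<3>'; at [11:17] → '<ktw1>'; at [21:25] → '<9q>'.
`sub` substitutes '-' at each match site.

'hjoi-7edm-7edm-jqaq'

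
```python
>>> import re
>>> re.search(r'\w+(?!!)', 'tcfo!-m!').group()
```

`(?!…)`/`(?<!…)` only lets a position through if the neighbouring text does NOT match; no characters are consumed.
`re.search` scans for the first position where the pattern succeeds.
The match spans [0:3] → 'tcf'.

'tcf'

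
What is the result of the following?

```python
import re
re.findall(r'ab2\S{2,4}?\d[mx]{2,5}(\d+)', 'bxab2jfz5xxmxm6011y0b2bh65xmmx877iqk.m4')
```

['6011']

This matches the literal 'ab2', then 2 to 4 of a non-whitespace character (lazy); then a digit, then 2 to 5 of one of [mx]; then one or more of a digit (captured).
Matches: at [2:18] match 'ab2jfz5xxmxm6011', group 1 = '6011'.
One capturing group, so `findall` returns just the captured substring from the one match — 1 in all.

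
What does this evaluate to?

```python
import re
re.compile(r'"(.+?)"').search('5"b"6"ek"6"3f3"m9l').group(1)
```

The match spans [1:4] → '"b"'.
Captured: group 1 = 'b'.

'b'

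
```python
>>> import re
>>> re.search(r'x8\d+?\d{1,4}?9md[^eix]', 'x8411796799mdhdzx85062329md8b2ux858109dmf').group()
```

'x8411796799mdh'

The match spans [0:14] → 'x8411796799mdh'.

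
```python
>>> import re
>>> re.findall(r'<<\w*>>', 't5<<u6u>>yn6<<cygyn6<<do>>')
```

['<<u6u>>', '<<do>>']

With no groups in the pattern, `findall` gives back each whole match — 2 here.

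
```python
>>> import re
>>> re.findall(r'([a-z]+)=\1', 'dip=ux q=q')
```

`\1` is not a pattern — it's the concrete string captured by group 1, re-applied verbatim.
Scanning left to right: at [7:10] match 'q=q', group 1 = 'q'.
With a single group, `findall` returns only what that group captured — 1 item.

['q']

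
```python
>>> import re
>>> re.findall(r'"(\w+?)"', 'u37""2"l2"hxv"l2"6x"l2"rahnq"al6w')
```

['2', 'hxv', '6x', 'rahnq']

Because there's exactly one group, `findall` drops the full match and keeps group 1 from each hit.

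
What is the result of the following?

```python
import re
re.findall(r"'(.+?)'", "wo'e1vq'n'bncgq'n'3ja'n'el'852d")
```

['e1vq', 'bncgq', '3ja', 'el']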